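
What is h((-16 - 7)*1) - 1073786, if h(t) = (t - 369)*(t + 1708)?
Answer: -1734306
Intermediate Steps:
h(t) = (-369 + t)*(1708 + t)
h((-16 - 7)*1) - 1073786 = (-630252 + ((-16 - 7)*1)² + 1339*((-16 - 7)*1)) - 1073786 = (-630252 + (-23*1)² + 1339*(-23*1)) - 1073786 = (-630252 + (-23)² + 1339*(-23)) - 1073786 = (-630252 + 529 - 30797) - 1073786 = -660520 - 1073786 = -1734306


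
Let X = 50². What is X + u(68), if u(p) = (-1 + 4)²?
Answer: 2509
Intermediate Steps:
u(p) = 9 (u(p) = 3² = 9)
X = 2500
X + u(68) = 2500 + 9 = 2509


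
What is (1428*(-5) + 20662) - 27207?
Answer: -13685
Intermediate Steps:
(1428*(-5) + 20662) - 27207 = (-7140 + 20662) - 27207 = 13522 - 27207 = -13685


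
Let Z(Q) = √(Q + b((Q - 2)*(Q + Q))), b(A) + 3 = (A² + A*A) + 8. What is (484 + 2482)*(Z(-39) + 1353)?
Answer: 4012998 + 2966*√20454374 ≈ 1.7427e+7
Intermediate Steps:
b(A) = 5 + 2*A² (b(A) = -3 + ((A² + A*A) + 8) = -3 + ((A² + A²) + 8) = -3 + (2*A² + 8) = -3 + (8 + 2*A²) = 5 + 2*A²)
Z(Q) = √(5 + Q + 8*Q²*(-2 + Q)²) (Z(Q) = √(Q + (5 + 2*((Q - 2)*(Q + Q))²)) = √(Q + (5 + 2*((-2 + Q)*(2*Q))²)) = √(Q + (5 + 2*(2*Q*(-2 + Q))²)) = √(Q + (5 + 2*(4*Q²*(-2 + Q)²))) = √(Q + (5 + 8*Q²*(-2 + Q)²)) = √(5 + Q + 8*Q²*(-2 + Q)²))
(484 + 2482)*(Z(-39) + 1353) = (484 + 2482)*(√(5 - 39 + 8*(-39)²*(-2 - 39)²) + 1353) = 2966*(√(5 - 39 + 8*1521*(-41)²) + 1353) = 2966*(√(5 - 39 + 8*1521*1681) + 1353) = 2966*(√(5 - 39 + 20454408) + 1353) = 2966*(√20454374 + 1353) = 2966*(1353 + √20454374) = 4012998 + 2966*√20454374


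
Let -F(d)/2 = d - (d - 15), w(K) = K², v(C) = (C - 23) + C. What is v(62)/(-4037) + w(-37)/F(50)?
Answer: -5529683/121110 ≈ -45.658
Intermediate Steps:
v(C) = -23 + 2*C (v(C) = (-23 + C) + C = -23 + 2*C)
F(d) = -30 (F(d) = -2*(d - (d - 15)) = -2*(d - (-15 + d)) = -2*(d + (15 - d)) = -2*15 = -30)
v(62)/(-4037) + w(-37)/F(50) = (-23 + 2*62)/(-4037) + (-37)²/(-30) = (-23 + 124)*(-1/4037) + 1369*(-1/30) = 101*(-1/4037) - 1369/30 = -101/4037 - 1369/30 = -5529683/121110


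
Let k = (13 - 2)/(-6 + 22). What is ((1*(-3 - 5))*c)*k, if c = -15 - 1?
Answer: 88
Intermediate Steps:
k = 11/16 ≈ 0.68750
c = -16
((1*(-3 - 5))*c)*k = ((1*(-3 - 5))*(-16))*(11/16) = ((1*(-8))*(-16))*(11/16) = -8*(-16)*(11/16) = 128*(11/16) = 88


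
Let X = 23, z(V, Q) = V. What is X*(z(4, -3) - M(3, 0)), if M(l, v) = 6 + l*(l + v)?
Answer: -253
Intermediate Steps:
X*(z(4, -3) - M(3, 0)) = 23*(4 - (6 + 3² + 3*0)) = 23*(4 - (6 + 9 + 0)) = 23*(4 - 1*15) = 23*(4 - 15) = 23*(-11) = -253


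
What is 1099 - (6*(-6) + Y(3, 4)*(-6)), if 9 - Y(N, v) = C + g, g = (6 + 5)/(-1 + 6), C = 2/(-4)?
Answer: 5894/5 ≈ 1178.8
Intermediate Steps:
C = -½ (C = 2*(-¼) = -½ ≈ -0.50000)
g = 11/5 ≈ 2.2000
Y(N, v) = 73/10 (Y(N, v) = 9 - (-½ + 11/5) = 9 - 1*17/10 = 9 - 17/10 = 73/10)
1099 - (6*(-6) + Y(3, 4)*(-6)) = 1099 - (6*(-6) + (73/10)*(-6)) = 1099 - (-36 - 219/5) = 1099 - 1*(-399/5) = 1099 + 399/5 = 5894/5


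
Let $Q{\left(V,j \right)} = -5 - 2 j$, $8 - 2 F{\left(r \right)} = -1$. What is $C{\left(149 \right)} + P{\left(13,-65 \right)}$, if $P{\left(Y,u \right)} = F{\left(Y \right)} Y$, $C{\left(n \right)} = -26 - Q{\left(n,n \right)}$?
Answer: $\frac{671}{2} \approx 335.5$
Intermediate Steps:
$F{\left(r \right)} = \frac{9}{2}$ ($F{\left(r \right)} = 4 - - \frac{1}{2} = 4 + \frac{1}{2} = \frac{9}{2}$)
$C{\left(n \right)} = -21 + 2 n$ ($C{\left(n \right)} = -26 - \left(-5 - 2 n\right) = -26 + \left(5 + 2 n\right) = -21 + 2 n$)
$P{\left(Y,u \right)} = \frac{9 Y}{2}$
$C{\left(149 \right)} + P{\left(13,-65 \right)} = \left(-21 + 2 \cdot 149\right) + \frac{9}{2} \cdot 13 = \left(-21 + 298\right) + \frac{117}{2} = 277 + \frac{117}{2} = \frac{671}{2}$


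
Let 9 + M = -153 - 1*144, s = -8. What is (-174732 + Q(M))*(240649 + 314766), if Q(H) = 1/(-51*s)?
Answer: -39595899146825/408 ≈ -9.7049e+10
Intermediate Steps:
M = -306 (M = -9 + (-153 - 1*144) = -9 + (-153 - 144) = -9 - 297 = -306)
Q(H) = 1/408 (Q(H) = 1/(-51*(-8)) = 1/408)
(-174732 + Q(M))*(240649 + 314766) = (-174732 + 1/408)*(240649 + 314766) = -71290655/408*555415 = -39595899146825/408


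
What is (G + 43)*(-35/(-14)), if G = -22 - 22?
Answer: -5/2 ≈ -2.5000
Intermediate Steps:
G = -44
(G + 43)*(-35/(-14)) = (-44 + 43)*(-35/(-14)) = -(-35)*(-1)/14 = -1*5/2 = -5/2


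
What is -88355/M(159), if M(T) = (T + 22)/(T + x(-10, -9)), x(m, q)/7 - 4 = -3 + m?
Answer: -8482080/181 ≈ -46862.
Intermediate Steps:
x(m, q) = 7 + 7*m (x(m, q) = 28 + 7*(-3 + m) = 28 + (-21 + 7*m) = 7 + 7*m)
M(T) = (22 + T)/(-63 + T) (M(T) = (T + 22)/(T + (7 + 7*(-10))) = (22 + T)/(T + (7 - 70)) = (22 + T)/(T - 63) = (22 + T)/(-63 + T))
-88355/M(159) = -88355*(-63 + 159)/(22 + 159) = -88355/(181/96) = -88355/((1/96)*181) = -88355/181/96 = -88355*96/181 = -8482080/181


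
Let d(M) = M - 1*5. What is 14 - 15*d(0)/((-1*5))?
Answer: -1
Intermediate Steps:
d(M) = -5 + M (d(M) = M - 5 = -5 + M)
14 - 15*d(0)/((-1*5)) = 14 - 15*(-5 + 0)/((-1*5)) = 14 - (-75)/(-5) = 14 - (-75)*(-1)/5 = 14 - 15*1 = 14 - 15 = -1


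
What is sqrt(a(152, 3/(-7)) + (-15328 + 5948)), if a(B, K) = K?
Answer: I*sqrt(459641)/7 ≈ 96.853*I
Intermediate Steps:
sqrt(a(152, 3/(-7)) + (-15328 + 5948)) = sqrt(3/(-7) + (-15328 + 5948)) = sqrt(-1/7*3 - 9380) = sqrt(-3/7 - 9380) = sqrt(-65663/7) = I*sqrt(459641)/7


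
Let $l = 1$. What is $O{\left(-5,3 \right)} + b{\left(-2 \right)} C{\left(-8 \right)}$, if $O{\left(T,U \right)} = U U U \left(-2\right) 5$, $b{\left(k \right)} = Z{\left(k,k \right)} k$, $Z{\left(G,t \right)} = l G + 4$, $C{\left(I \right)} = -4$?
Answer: $-254$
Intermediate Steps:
$Z{\left(G,t \right)} = 4 + G$ ($Z{\left(G,t \right)} = 1 G + 4 = G + 4 = 4 + G$)
$b{\left(k \right)} = k \left(4 + k\right)$ ($b{\left(k \right)} = \left(4 + k\right) k = k \left(4 + k\right)$)
$O{\left(T,U \right)} = - 10 U^{3}$ ($O{\left(T,U \right)} = U^{2} - 2 U 5 = U^{2} \left(- 10 U\right) = - 10 U^{3}$)
$O{\left(-5,3 \right)} + b{\left(-2 \right)} C{\left(-8 \right)} = - 10 \cdot 3^{3} + - 2 \left(4 - 2\right) \left(-4\right) = \left(-10\right) 27 + \left(-2\right) 2 \left(-4\right) = -270 - -16 = -270 + 16 = -254$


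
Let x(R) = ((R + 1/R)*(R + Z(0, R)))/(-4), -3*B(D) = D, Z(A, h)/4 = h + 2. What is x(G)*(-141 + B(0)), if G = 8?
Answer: 27495/2 ≈ 13748.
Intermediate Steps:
Z(A, h) = 8 + 4*h (Z(A, h) = 4*(h + 2) = 4*(2 + h) = 8 + 4*h)
B(D) = -D/3
x(R) = -(8 + 5*R)*(R + 1/R)/4 (x(R) = ((R + 1/R)*(R + (8 + 4*R)))/(-4) = ((R + 1/R)*(8 + 5*R))*(-1/4) = ((8 + 5*R)*(R + 1/R))*(-1/4) = -(8 + 5*R)*(R + 1/R)/4)
x(G)*(-141 + B(0)) = (-5/4 - 2*8 - 2/8 - 5/4*8**2)*(-141 - 1/3*0) = (-5/4 - 16 - 2*1/8 - 5/4*64)*(-141 + 0) = (-5/4 - 16 - 1/4 - 80)*(-141) = -195/2*(-141) = 27495/2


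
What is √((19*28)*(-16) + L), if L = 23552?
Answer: 8*√235 ≈ 122.64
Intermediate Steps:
√((19*28)*(-16) + L) = √((19*28)*(-16) + 23552) = √(532*(-16) + 23552) = √(-8512 + 23552) = √15040 = 8*√235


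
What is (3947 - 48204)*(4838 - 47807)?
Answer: 1901679033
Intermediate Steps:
(3947 - 48204)*(4838 - 47807) = -44257*(-42969) = 1901679033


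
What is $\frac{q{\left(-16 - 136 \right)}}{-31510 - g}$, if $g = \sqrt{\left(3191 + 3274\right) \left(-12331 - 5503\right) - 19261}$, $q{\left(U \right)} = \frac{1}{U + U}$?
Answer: $\frac{15755}{168445817992} - \frac{i \sqrt{115316071}}{336891635984} \approx 9.3532 \cdot 10^{-8} - 3.1875 \cdot 10^{-8} i$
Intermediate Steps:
$q{\left(U \right)} = \frac{1}{2 U}$
$g = i \sqrt{115316071}$ ($g = \sqrt{6465 \left(-17834\right) - 19261} = \sqrt{-115296810 - 19261} = \sqrt{-115316071} = i \sqrt{115316071} \approx 10739.0 i$)
$\frac{q{\left(-16 - 136 \right)}}{-31510 - g} = \frac{\frac{1}{2} \frac{1}{-16 - 136}}{-31510 - i \sqrt{115316071}} = \frac{\frac{1}{2} \frac{1}{-152}}{-31510 - i \sqrt{115316071}} = \frac{\frac{1}{2} \left(- \frac{1}{152}\right)}{-31510 - i \sqrt{115316071}} = - \frac{1}{304 \left(-31510 - i \sqrt{115316071}\right)}$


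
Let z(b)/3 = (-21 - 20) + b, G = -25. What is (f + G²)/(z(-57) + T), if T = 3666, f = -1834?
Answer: -403/1124 ≈ -0.35854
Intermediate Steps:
z(b) = -123 + 3*b (z(b) = 3*((-21 - 20) + b) = 3*(-41 + b) = -123 + 3*b)
(f + G²)/(z(-57) + T) = (-1834 + (-25)²)/((-123 + 3*(-57)) + 3666) = (-1834 + 625)/((-123 - 171) + 3666) = -1209/(-294 + 3666) = -1209/3372 = -1209*1/3372 = -403/1124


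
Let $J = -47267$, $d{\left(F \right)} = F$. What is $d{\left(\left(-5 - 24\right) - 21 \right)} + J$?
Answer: $-47317$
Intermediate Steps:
$d{\left(\left(-5 - 24\right) - 21 \right)} + J = \left(\left(-5 - 24\right) - 21\right) - 47267 = \left(-29 - 21\right) - 47267 = -50 - 47267 = -47317$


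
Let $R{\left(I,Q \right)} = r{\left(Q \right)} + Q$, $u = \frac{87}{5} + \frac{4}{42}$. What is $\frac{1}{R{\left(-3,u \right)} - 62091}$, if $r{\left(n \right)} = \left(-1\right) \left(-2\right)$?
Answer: $- \frac{105}{6517508} \approx -1.611 \cdot 10^{-5}$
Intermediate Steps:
$r{\left(n \right)} = 2$
$u = \frac{1837}{105}$ ($u = 87 \cdot \frac{1}{5} + 4 \cdot \frac{1}{42} = \frac{87}{5} + \frac{2}{21} = \frac{1837}{105} \approx 17.495$)
$R{\left(I,Q \right)} = 2 + Q$
$\frac{1}{R{\left(-3,u \right)} - 62091} = \frac{1}{\left(2 + \frac{1837}{105}\right) - 62091} = \frac{1}{\frac{2047}{105} - 62091} = \frac{1}{- \frac{6517508}{105}} = - \frac{105}{6517508}$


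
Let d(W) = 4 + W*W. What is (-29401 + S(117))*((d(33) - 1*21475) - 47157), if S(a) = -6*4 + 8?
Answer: 1986794763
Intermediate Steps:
d(W) = 4 + W**2
S(a) = -16 (S(a) = -24 + 8 = -16)
(-29401 + S(117))*((d(33) - 1*21475) - 47157) = (-29401 - 16)*(((4 + 33**2) - 1*21475) - 47157) = -29417*(((4 + 1089) - 21475) - 47157) = -29417*((1093 - 21475) - 47157) = -29417*(-20382 - 47157) = -29417*(-67539) = 1986794763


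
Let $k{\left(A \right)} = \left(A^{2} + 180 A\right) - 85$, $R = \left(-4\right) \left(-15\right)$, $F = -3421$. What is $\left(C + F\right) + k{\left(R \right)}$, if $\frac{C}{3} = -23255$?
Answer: $-58871$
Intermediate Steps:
$C = -69765$ ($C = 3 \left(-23255\right) = -69765$)
$R = 60$
$k{\left(A \right)} = -85 + A^{2} + 180 A$
$\left(C + F\right) + k{\left(R \right)} = \left(-69765 - 3421\right) + \left(-85 + 60^{2} + 180 \cdot 60\right) = -73186 + \left(-85 + 3600 + 10800\right) = -73186 + 14315 = -58871$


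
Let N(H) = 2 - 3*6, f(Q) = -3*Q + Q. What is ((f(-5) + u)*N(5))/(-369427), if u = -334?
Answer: -5184/369427 ≈ -0.014033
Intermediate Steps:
f(Q) = -2*Q
N(H) = -16 (N(H) = 2 - 18 = -16)
((f(-5) + u)*N(5))/(-369427) = ((-2*(-5) - 334)*(-16))/(-369427) = ((10 - 334)*(-16))*(-1/369427) = -324*(-16)*(-1/369427) = 5184*(-1/369427) = -5184/369427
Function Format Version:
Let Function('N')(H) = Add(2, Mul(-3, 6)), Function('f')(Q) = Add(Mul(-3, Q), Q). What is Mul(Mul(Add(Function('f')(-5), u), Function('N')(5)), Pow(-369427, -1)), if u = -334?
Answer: Rational(-5184, 369427) ≈ -0.014033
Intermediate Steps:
Function('f')(Q) = Mul(-2, Q)
Function('N')(H) = -16 (Function('N')(H) = Add(2, -18) = -16)
Mul(Mul(Add(Function('f')(-5), u), Function('N')(5)), Pow(-369427, -1)) = Mul(Mul(Add(Mul(-2, -5), -334), -16), Pow(-369427, -1)) = Mul(Mul(Add(10, -334), -16), Rational(-1, 369427)) = Mul(Mul(-324, -16), Rational(-1, 369427)) = Mul(5184, Rational(-1, 369427)) = Rational(-5184, 369427)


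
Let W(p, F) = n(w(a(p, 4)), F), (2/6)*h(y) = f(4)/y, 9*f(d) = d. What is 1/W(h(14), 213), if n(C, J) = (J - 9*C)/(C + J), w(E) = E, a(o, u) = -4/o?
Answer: 57/197 ≈ 0.28934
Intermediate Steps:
f(d) = d/9
h(y) = 4/(3*y) (h(y) = 3*(((⅑)*4)/y) = 3*(4/(9*y)) = 4/(3*y))
n(C, J) = (J - 9*C)/(C + J)
W(p, F) = (F + 36/p)/(F - 4/p) (W(p, F) = (F - (-36)/p)/(-4/p + F) = (F + 36/p)/(F - 4/p))
1/W(h(14), 213) = 1/((36 + 213*((4/3)/14))/(-4 + 213*((4/3)/14))) = 1/((36 + 213*((4/3)*(1/14)))/(-4 + 213*((4/3)*(1/14)))) = 1/((36 + 213*(2/21))/(-4 + 213*(2/21))) = 1/((36 + 142/7)/(-4 + 142/7)) = 1/((394/7)/(114/7)) = 1/((7/114)*(394/7)) = 1/(197/57) = 57/197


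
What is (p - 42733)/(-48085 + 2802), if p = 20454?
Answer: 22279/45283 ≈ 0.49199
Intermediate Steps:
(p - 42733)/(-48085 + 2802) = (20454 - 42733)/(-48085 + 2802) = -22279/(-45283) = -22279*(-1/45283) = 22279/45283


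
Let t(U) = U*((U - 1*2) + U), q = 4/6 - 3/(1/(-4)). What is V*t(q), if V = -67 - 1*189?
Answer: -680960/9 ≈ -75662.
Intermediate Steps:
V = -256 (V = -67 - 189 = -256)
q = 38/3 (q = 4*(1/6) - 3/(-1/4) = 2/3 - 3*(-4) = 2/3 + 12 = 38/3 ≈ 12.667)
t(U) = U*(-2 + 2*U) (t(U) = U*((U - 2) + U) = U*((-2 + U) + U) = U*(-2 + 2*U))
V*t(q) = -512*38*(-1 + 38/3)/3 = -512*38*35/(3*3) = -256*2660/9 = -680960/9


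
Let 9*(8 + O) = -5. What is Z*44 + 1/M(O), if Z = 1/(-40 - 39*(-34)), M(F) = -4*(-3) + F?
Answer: 12769/41633 ≈ 0.30670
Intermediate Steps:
O = -77/9 (O = -8 + (⅑)*(-5) = -8 - 5/9 = -77/9 ≈ -8.5556)
M(F) = 12 + F
Z = 1/2686 (Z = -1/34/(-79) = -1/79*(-1/34) = 1/2686 ≈ 0.00037230)
Z*44 + 1/M(O) = (1/2686)*44 + 1/(12 - 77/9) = 22/1343 + 1/(31/9) = 22/1343 + 9/31 = 12769/41633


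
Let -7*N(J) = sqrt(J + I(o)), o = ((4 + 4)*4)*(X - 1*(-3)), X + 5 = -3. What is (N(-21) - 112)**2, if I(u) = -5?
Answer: (784 + I*sqrt(26))**2/49 ≈ 12543.0 + 163.17*I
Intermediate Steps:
X = -8 (X = -5 - 3 = -8)
o = -160 (o = ((4 + 4)*4)*(-8 - 1*(-3)) = (8*4)*(-8 + 3) = 32*(-5) = -160)
N(J) = -sqrt(-5 + J)/7 (N(J) = -sqrt(J - 5)/7 = -sqrt(-5 + J)/7)
(N(-21) - 112)**2 = (-sqrt(-5 - 21)/7 - 112)**2 = (-I*sqrt(26)/7 - 112)**2 = (-112 - I*sqrt(26)/7)**2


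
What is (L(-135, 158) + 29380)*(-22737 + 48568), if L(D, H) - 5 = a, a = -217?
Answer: 753438608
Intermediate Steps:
L(D, H) = -212 (L(D, H) = 5 - 217 = -212)
(L(-135, 158) + 29380)*(-22737 + 48568) = (-212 + 29380)*(-22737 + 48568) = 29168*25831 = 753438608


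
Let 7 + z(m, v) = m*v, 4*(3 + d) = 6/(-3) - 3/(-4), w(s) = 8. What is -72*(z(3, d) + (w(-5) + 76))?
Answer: -9657/2 ≈ -4828.5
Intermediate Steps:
d = -53/16 (d = -3 + (6/(-3) - 3/(-4))/4 = -3 + (6*(-⅓) - 3*(-¼))/4 = -3 + (-2 + ¾)/4 = -3 + (¼)*(-5/4) = -3 - 5/16 = -53/16 ≈ -3.3125)
z(m, v) = -7 + m*v
-72*(z(3, d) + (w(-5) + 76)) = -72*((-7 + 3*(-53/16)) + (8 + 76)) = -72*((-7 - 159/16) + 84) = -72*(-271/16 + 84) = -72*1073/16 = -9657/2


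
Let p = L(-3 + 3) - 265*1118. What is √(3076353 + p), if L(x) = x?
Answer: √2780083 ≈ 1667.4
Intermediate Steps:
p = -296270 (p = (-3 + 3) - 265*1118 = 0 - 296270 = -296270)
√(3076353 + p) = √(3076353 - 296270) = √2780083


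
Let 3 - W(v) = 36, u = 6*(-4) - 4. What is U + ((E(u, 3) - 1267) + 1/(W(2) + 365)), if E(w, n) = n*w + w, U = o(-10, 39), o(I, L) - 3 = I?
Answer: -460151/332 ≈ -1386.0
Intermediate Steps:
o(I, L) = 3 + I
U = -7 (U = 3 - 10 = -7)
u = -28 (u = -24 - 4 = -28)
W(v) = -33 (W(v) = 3 - 1*36 = 3 - 36 = -33)
E(w, n) = w + n*w
U + ((E(u, 3) - 1267) + 1/(W(2) + 365)) = -7 + ((-28*(1 + 3) - 1267) + 1/(-33 + 365)) = -7 + ((-28*4 - 1267) + 1/332) = -7 + ((-112 - 1267) + 1/332) = -7 + (-1379 + 1/332) = -7 - 457827/332 = -460151/332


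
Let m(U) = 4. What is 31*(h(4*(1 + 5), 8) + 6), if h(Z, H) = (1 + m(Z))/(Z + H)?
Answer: 6107/32 ≈ 190.84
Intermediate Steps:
h(Z, H) = 5/(H + Z) (h(Z, H) = (1 + 4)/(Z + H) = 5/(H + Z))
31*(h(4*(1 + 5), 8) + 6) = 31*(5/(8 + 4*(1 + 5)) + 6) = 31*(5/(8 + 4*6) + 6) = 31*(5/(8 + 24) + 6) = 31*(5/32 + 6) = 31*(197/32) = 6107/32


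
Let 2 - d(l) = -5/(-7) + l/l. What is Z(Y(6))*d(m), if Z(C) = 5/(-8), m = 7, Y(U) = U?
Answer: -5/28 ≈ -0.17857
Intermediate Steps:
Z(C) = -5/8 (Z(C) = 5*(-⅛) = -5/8)
d(l) = 2/7 (d(l) = 2 - (-5/(-7) + l/l) = 2 - (-5*(-⅐) + 1) = 2 - (5/7 + 1) = 2 - 1*12/7 = 2 - 12/7 = 2/7)
Z(Y(6))*d(m) = -5/8*2/7 = -5/28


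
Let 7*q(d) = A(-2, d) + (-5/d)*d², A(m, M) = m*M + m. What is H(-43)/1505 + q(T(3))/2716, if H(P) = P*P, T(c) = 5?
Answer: 116603/95060 ≈ 1.2266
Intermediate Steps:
H(P) = P²
A(m, M) = m + M*m (A(m, M) = M*m + m = m + M*m)
q(d) = -2/7 - d (q(d) = (-2*(1 + d) + (-5/d)*d²)/7 = ((-2 - 2*d) - 5*d)/7 = (-2 - 7*d)/7 = -2/7 - d)
H(-43)/1505 + q(T(3))/2716 = (-43)²/1505 + (-2/7 - 1*5)/2716 = 1849*(1/1505) + (-2/7 - 5)*(1/2716) = 43/35 - 37/7*1/2716 = 43/35 - 37/19012 = 116603/95060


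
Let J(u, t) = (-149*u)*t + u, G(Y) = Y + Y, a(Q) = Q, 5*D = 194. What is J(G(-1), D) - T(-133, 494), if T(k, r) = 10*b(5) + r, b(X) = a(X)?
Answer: 55082/5 ≈ 11016.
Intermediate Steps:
D = 194/5 (D = (⅕)*194 = 194/5 ≈ 38.800)
b(X) = X
T(k, r) = 50 + r (T(k, r) = 10*5 + r = 50 + r)
G(Y) = 2*Y
J(u, t) = u - 149*t*u (J(u, t) = -149*t*u + u = u - 149*t*u)
J(G(-1), D) - T(-133, 494) = (2*(-1))*(1 - 149*194/5) - (50 + 494) = -2*(1 - 28906/5) - 1*544 = -2*(-28901/5) - 544 = 57802/5 - 544 = 55082/5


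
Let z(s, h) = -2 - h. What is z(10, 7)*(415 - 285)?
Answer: -1170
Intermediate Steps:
z(10, 7)*(415 - 285) = (-2 - 1*7)*(415 - 285) = (-2 - 7)*130 = -9*130 = -1170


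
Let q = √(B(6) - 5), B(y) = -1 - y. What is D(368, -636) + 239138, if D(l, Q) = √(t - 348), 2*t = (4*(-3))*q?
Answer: 239138 + 2*√(-87 - 3*I*√3) ≈ 2.3914e+5 - 18.663*I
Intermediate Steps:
q = 2*I*√3 (q = √((-1 - 1*6) - 5) = √((-1 - 6) - 5) = √(-7 - 5) = √(-12) = 2*I*√3 ≈ 3.4641*I)
t = -12*I*√3 (t = ((4*(-3))*(2*I*√3))/2 = (-24*I*√3)/2 = -12*I*√3 ≈ -20.785*I)
D(l, Q) = √(-348 - 12*I*√3) (D(l, Q) = √(-12*I*√3 - 348) = √(-348 - 12*I*√3))
D(368, -636) + 239138 = 2*√(-87 - 3*I*√3) + 239138 = 239138 + 2*√(-87 - 3*I*√3)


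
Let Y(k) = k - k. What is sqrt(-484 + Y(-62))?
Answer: 22*I ≈ 22.0*I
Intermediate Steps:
Y(k) = 0
sqrt(-484 + Y(-62)) = sqrt(-484 + 0) = sqrt(-484) = 22*I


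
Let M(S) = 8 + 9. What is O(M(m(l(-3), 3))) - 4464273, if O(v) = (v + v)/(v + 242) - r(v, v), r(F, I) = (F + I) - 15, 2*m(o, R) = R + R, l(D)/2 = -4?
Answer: -1156251594/259 ≈ -4.4643e+6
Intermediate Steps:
l(D) = -8 (l(D) = 2*(-4) = -8)
m(o, R) = R (m(o, R) = (R + R)/2 = (2*R)/2 = R)
r(F, I) = -15 + F + I
M(S) = 17
O(v) = 15 - 2*v + 2*v/(242 + v) (O(v) = (v + v)/(v + 242) - (-15 + v + v) = (2*v)/(242 + v) - (-15 + 2*v) = 2*v/(242 + v) + (15 - 2*v) = 15 - 2*v + 2*v/(242 + v))
O(M(m(l(-3), 3))) - 4464273 = (3630 - 467*17 - 2*17²)/(242 + 17) - 4464273 = (3630 - 7939 - 2*289)/259 - 4464273 = (3630 - 7939 - 578)/259 - 4464273 = (1/259)*(-4887) - 4464273 = -4887/259 - 4464273 = -1156251594/259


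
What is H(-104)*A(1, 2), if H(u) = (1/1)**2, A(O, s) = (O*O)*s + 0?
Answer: 2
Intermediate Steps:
A(O, s) = s*O**2 (A(O, s) = O**2*s + 0 = s*O**2 + 0 = s*O**2)
H(u) = 1 (H(u) = 1**2 = 1)
H(-104)*A(1, 2) = 1*(2*1**2) = 1*(2*1) = 1*2 = 2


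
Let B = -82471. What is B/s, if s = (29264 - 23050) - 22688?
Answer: 82471/16474 ≈ 5.0061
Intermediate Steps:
s = -16474 (s = 6214 - 22688 = -16474)
B/s = -82471/(-16474) = -82471*(-1/16474) = 82471/16474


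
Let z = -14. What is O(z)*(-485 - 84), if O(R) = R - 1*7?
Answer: 11949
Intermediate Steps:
O(R) = -7 + R (O(R) = R - 7 = -7 + R)
O(z)*(-485 - 84) = (-7 - 14)*(-485 - 84) = -21*(-569) = 11949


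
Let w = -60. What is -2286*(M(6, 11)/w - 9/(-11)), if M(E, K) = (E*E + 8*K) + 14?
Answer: 186309/55 ≈ 3387.4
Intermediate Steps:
M(E, K) = 14 + E² + 8*K (M(E, K) = (E² + 8*K) + 14 = 14 + E² + 8*K)
-2286*(M(6, 11)/w - 9/(-11)) = -2286*((14 + 6² + 8*11)/(-60) - 9/(-11)) = -2286*((14 + 36 + 88)*(-1/60) - 9*(-1/11)) = -2286*(138*(-1/60) + 9/11) = -2286*(-23/10 + 9/11) = -2286*(-163/110) = 186309/55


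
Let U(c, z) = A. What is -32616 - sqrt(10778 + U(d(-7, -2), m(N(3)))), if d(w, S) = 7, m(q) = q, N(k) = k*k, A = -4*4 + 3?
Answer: -32616 - sqrt(10765) ≈ -32720.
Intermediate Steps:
A = -13 (A = -16 + 3 = -13)
N(k) = k**2
U(c, z) = -13
-32616 - sqrt(10778 + U(d(-7, -2), m(N(3)))) = -32616 - sqrt(10778 - 13) = -32616 - sqrt(10765)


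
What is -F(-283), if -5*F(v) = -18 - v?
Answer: 53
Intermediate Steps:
F(v) = 18/5 + v/5 (F(v) = -(-18 - v)/5 = 18/5 + v/5)
-F(-283) = -(18/5 + (1/5)*(-283)) = -(18/5 - 283/5) = -1*(-53) = 53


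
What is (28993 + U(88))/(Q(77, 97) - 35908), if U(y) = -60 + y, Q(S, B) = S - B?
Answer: -29021/35928 ≈ -0.80775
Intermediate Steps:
(28993 + U(88))/(Q(77, 97) - 35908) = (28993 + (-60 + 88))/((77 - 1*97) - 35908) = (28993 + 28)/((77 - 97) - 35908) = 29021/(-20 - 35908) = 29021/(-35928) = 29021*(-1/35928) = -29021/35928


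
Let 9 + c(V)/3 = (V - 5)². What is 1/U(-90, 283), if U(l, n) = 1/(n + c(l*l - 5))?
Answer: 196344556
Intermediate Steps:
c(V) = -27 + 3*(-5 + V)² (c(V) = -27 + 3*(V - 5)² = -27 + 3*(-5 + V)²)
U(l, n) = 1/(-27 + n + 3*(-10 + l²)²) (U(l, n) = 1/(n + (-27 + 3*(-5 + (l*l - 5))²)) = 1/(n + (-27 + 3*(-5 + (l² - 5))²)) = 1/(n + (-27 + 3*(-5 + (-5 + l²))²)) = 1/(n + (-27 + 3*(-10 + l²)²)) = 1/(-27 + n + 3*(-10 + l²)²))
1/U(-90, 283) = 1/(1/(-27 + 283 + 3*(-10 + (-90)²)²)) = 1/(1/(-27 + 283 + 3*(-10 + 8100)²)) = 1/(1/(-27 + 283 + 3*8090²)) = 1/(1/(-27 + 283 + 3*65448100)) = 1/(1/(-27 + 283 + 196344300)) = 1/(1/196344556) = 196344556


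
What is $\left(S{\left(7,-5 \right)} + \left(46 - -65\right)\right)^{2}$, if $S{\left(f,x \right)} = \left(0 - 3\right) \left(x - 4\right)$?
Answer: $19044$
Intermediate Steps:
$S{\left(f,x \right)} = 12 - 3 x$ ($S{\left(f,x \right)} = - 3 \left(-4 + x\right) = 12 - 3 x$)
$\left(S{\left(7,-5 \right)} + \left(46 - -65\right)\right)^{2} = \left(\left(12 - -15\right) + \left(46 - -65\right)\right)^{2} = \left(\left(12 + 15\right) + \left(46 + 65\right)\right)^{2} = \left(27 + 111\right)^{2} = 138^{2} = 19044$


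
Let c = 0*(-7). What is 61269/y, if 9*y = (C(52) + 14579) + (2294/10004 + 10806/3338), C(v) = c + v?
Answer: 4603448888298/122173473427 ≈ 37.680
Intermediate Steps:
c = 0
C(v) = v (C(v) = 0 + v = v)
y = 122173473427/75135042 (y = ((52 + 14579) + (2294/10004 + 10806/3338))/9 = (14631 + (2294*(1/10004) + 10806*(1/3338)))/9 = (14631 + (1147/5002 + 5403/1669))/9 = (14631 + 28940149/8348338)/9 = (⅑)*(122173473427/8348338) = 122173473427/75135042 ≈ 1626.1)
61269/y = 61269/(122173473427/75135042) = 61269*(75135042/122173473427) = 4603448888298/122173473427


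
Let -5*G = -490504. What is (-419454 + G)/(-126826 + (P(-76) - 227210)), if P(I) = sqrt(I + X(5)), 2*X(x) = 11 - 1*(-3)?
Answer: 189617669192/208902482275 + 1606766*I*sqrt(69)/626707446825 ≈ 0.90769 + 2.1297e-5*I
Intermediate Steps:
G = 490504/5 (G = -1/5*(-490504) = 490504/5 ≈ 98101.)
X(x) = 7 (X(x) = (11 - 1*(-3))/2 = (11 + 3)/2 = (1/2)*14 = 7)
P(I) = sqrt(7 + I) (P(I) = sqrt(I + 7) = sqrt(7 + I))
(-419454 + G)/(-126826 + (P(-76) - 227210)) = (-419454 + 490504/5)/(-126826 + (sqrt(7 - 76) - 227210)) = -1606766/(5*(-126826 + (sqrt(-69) - 227210))) = -1606766/(5*(-126826 + (I*sqrt(69) - 227210))) = -1606766/(5*(-126826 + (-227210 + I*sqrt(69)))) = -1606766/(5*(-354036 + I*sqrt(69)))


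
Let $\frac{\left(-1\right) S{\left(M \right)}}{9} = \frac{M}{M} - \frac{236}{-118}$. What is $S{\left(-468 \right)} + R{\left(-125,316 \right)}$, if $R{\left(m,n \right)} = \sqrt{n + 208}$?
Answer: $-27 + 2 \sqrt{131} \approx -4.109$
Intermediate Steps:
$R{\left(m,n \right)} = \sqrt{208 + n}$
$S{\left(M \right)} = -27$ ($S{\left(M \right)} = - 9 \left(\frac{M}{M} - \frac{236}{-118}\right) = - 9 \left(1 - -2\right) = - 9 \left(1 + 2\right) = \left(-9\right) 3 = -27$)
$S{\left(-468 \right)} + R{\left(-125,316 \right)} = -27 + \sqrt{208 + 316} = -27 + \sqrt{524} = -27 + 2 \sqrt{131}$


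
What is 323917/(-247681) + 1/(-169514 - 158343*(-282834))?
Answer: -30036534067005065/22967237885974578 ≈ -1.3078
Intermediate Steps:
323917/(-247681) + 1/(-169514 - 158343*(-282834)) = 323917*(-1/247681) - 1/282834/(-327857) = -323917/247681 - 1/327857*(-1/282834) = -323917/247681 + 1/92729106738 = -30036534067005065/22967237885974578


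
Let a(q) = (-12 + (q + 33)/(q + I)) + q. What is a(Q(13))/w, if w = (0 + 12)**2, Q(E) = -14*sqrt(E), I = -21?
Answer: -3149/43344 - 2161*sqrt(13)/21672 ≈ -0.43218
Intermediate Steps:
a(q) = -12 + q + (33 + q)/(-21 + q) (a(q) = (-12 + (q + 33)/(q - 21)) + q = (-12 + (33 + q)/(-21 + q)) + q = -12 + q + (33 + q)/(-21 + q))
w = 144 (w = 12**2 = 144)
a(Q(13))/w = ((285 + (-14*sqrt(13))**2 - (-448)*sqrt(13))/(-21 - 14*sqrt(13)))/144 = ((285 + 2548 + 448*sqrt(13))/(-21 - 14*sqrt(13)))*(1/144) = ((2833 + 448*sqrt(13))/(-21 - 14*sqrt(13)))*(1/144) = (2833 + 448*sqrt(13))/(144*(-21 - 14*sqrt(13)))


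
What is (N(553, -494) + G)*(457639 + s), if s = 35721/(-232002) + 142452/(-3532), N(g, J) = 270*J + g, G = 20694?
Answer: -1167960001527858385/22761974 ≈ -5.1312e+10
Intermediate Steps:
N(g, J) = g + 270*J
s = -921536541/22761974 (s = 35721*(-1/232002) + 142452*(-1/3532) = -3969/25778 - 35613/883 = -921536541/22761974 ≈ -40.486)
(N(553, -494) + G)*(457639 + s) = ((553 + 270*(-494)) + 20694)*(457639 - 921536541/22761974) = ((553 - 133380) + 20694)*(10415845482845/22761974) = (-132827 + 20694)*(10415845482845/22761974) = -112133*10415845482845/22761974 = -1167960001527858385/22761974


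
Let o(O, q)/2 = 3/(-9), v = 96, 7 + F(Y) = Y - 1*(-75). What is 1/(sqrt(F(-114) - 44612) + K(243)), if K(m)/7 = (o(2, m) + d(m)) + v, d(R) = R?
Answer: 21315/50882947 - 27*I*sqrt(4962)/50882947 ≈ 0.0004189 - 3.7378e-5*I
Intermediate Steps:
F(Y) = 68 + Y (F(Y) = -7 + (Y - 1*(-75)) = -7 + (Y + 75) = -7 + (75 + Y) = 68 + Y)
o(O, q) = -2/3 (o(O, q) = 2*(3/(-9)) = 2*(3*(-1/9)) = 2*(-1/3) = -2/3)
K(m) = 2002/3 + 7*m (K(m) = 7*((-2/3 + m) + 96) = 7*(286/3 + m) = 2002/3 + 7*m)
1/(sqrt(F(-114) - 44612) + K(243)) = 1/(sqrt((68 - 114) - 44612) + (2002/3 + 7*243)) = 1/(sqrt(-46 - 44612) + (2002/3 + 1701)) = 1/(sqrt(-44658) + 7105/3) = 1/(3*I*sqrt(4962) + 7105/3) = 1/(7105/3 + 3*I*sqrt(4962))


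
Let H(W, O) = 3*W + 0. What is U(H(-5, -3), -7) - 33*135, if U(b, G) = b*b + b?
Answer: -4245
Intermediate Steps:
H(W, O) = 3*W
U(b, G) = b + b² (U(b, G) = b² + b = b + b²)
U(H(-5, -3), -7) - 33*135 = (3*(-5))*(1 + 3*(-5)) - 33*135 = -15*(1 - 15) - 4455 = -15*(-14) - 4455 = 210 - 4455 = -4245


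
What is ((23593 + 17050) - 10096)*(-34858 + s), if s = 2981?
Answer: -973746719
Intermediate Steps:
((23593 + 17050) - 10096)*(-34858 + s) = ((23593 + 17050) - 10096)*(-34858 + 2981) = (40643 - 10096)*(-31877) = 30547*(-31877) = -973746719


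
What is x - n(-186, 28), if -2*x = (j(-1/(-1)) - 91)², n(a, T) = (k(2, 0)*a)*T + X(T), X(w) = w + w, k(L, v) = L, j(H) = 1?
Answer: 6310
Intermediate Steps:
X(w) = 2*w
n(a, T) = 2*T + 2*T*a (n(a, T) = (2*a)*T + 2*T = 2*T*a + 2*T = 2*T + 2*T*a)
x = -4050 (x = -(1 - 91)²/2 = -½*(-90)² = -½*8100 = -4050)
x - n(-186, 28) = -4050 - 2*28*(1 - 186) = -4050 - 2*28*(-185) = -4050 - 1*(-10360) = -4050 + 10360 = 6310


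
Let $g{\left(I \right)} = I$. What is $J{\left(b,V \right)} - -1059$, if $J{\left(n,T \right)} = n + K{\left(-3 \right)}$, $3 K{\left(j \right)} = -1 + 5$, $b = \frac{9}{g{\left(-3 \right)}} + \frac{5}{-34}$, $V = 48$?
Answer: $\frac{107833}{102} \approx 1057.2$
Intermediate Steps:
$b = - \frac{107}{34}$ ($b = \frac{9}{-3} + \frac{5}{-34} = 9 \left(- \frac{1}{3}\right) + 5 \left(- \frac{1}{34}\right) = -3 - \frac{5}{34} = - \frac{107}{34} \approx -3.1471$)
$K{\left(j \right)} = \frac{4}{3}$ ($K{\left(j \right)} = \frac{-1 + 5}{3} = \frac{1}{3} \cdot 4 = \frac{4}{3}$)
$J{\left(n,T \right)} = \frac{4}{3} + n$ ($J{\left(n,T \right)} = n + \frac{4}{3} = \frac{4}{3} + n$)
$J{\left(b,V \right)} - -1059 = \left(\frac{4}{3} - \frac{107}{34}\right) - -1059 = - \frac{185}{102} + 1059 = \frac{107833}{102}$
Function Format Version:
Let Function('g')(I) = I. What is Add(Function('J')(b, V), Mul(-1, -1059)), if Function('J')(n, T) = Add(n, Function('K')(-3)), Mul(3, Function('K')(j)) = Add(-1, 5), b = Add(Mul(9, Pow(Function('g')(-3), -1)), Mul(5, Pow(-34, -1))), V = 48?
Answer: Rational(107833, 102) ≈ 1057.2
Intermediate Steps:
b = Rational(-107, 34) (b = Add(Mul(9, Pow(-3, -1)), Mul(5, Pow(-34, -1))) = Add(Mul(9, Rational(-1, 3)), Mul(5, Rational(-1, 34))) = Add(-3, Rational(-5, 34)) = Rational(-107, 34) ≈ -3.1471)
Function('K')(j) = Rational(4, 3) (Function('K')(j) = Mul(Rational(1, 3), Add(-1, 5)) = Mul(Rational(1, 3), 4) = Rational(4, 3))
Function('J')(n, T) = Add(Rational(4, 3), n) (Function('J')(n, T) = Add(n, Rational(4, 3)) = Add(Rational(4, 3), n))
Add(Function('J')(b, V), Mul(-1, -1059)) = Add(Add(Rational(4, 3), Rational(-107, 34)), Mul(-1, -1059)) = Add(Rational(-185, 102), 1059) = Rational(107833, 102)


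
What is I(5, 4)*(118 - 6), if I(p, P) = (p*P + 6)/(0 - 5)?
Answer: -2912/5 ≈ -582.40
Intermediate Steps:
I(p, P) = -6/5 - P*p/5 (I(p, P) = (P*p + 6)/(-5) = (6 + P*p)*(-1/5) = -6/5 - P*p/5)
I(5, 4)*(118 - 6) = (-6/5 - 1/5*4*5)*(118 - 6) = (-6/5 - 4)*112 = -26/5*112 = -2912/5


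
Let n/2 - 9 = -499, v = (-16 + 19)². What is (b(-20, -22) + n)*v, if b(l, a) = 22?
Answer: -8622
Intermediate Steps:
v = 9 (v = 3² = 9)
n = -980 (n = 18 + 2*(-499) = 18 - 998 = -980)
(b(-20, -22) + n)*v = (22 - 980)*9 = -958*9 = -8622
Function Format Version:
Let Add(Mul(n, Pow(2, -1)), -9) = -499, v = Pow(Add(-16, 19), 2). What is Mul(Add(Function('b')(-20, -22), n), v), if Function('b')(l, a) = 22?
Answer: -8622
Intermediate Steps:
v = 9 (v = Pow(3, 2) = 9)
n = -980 (n = Add(18, Mul(2, -499)) = Add(18, -998) = -980)
Mul(Add(Function('b')(-20, -22), n), v) = Mul(Add(22, -980), 9) = Mul(-958, 9) = -8622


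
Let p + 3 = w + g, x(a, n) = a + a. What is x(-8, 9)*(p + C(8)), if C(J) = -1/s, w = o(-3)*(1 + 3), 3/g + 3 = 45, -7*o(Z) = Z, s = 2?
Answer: 192/7 ≈ 27.429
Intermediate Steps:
o(Z) = -Z/7
g = 1/14 (g = 3/(-3 + 45) = 3/42 = 3*(1/42) = 1/14 ≈ 0.071429)
w = 12/7 (w = (-⅐*(-3))*(1 + 3) = (3/7)*4 = 12/7 ≈ 1.7143)
x(a, n) = 2*a
p = -17/14 (p = -3 + (12/7 + 1/14) = -3 + 25/14 = -17/14 ≈ -1.2143)
C(J) = -½ (C(J) = -1/2 = -1*½ = -½)
x(-8, 9)*(p + C(8)) = (2*(-8))*(-17/14 - ½) = -16*(-12/7) = 192/7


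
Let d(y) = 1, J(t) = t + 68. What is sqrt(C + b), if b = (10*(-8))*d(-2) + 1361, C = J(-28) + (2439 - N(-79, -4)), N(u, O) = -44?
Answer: 2*sqrt(951) ≈ 61.677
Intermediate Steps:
J(t) = 68 + t
C = 2523 (C = (68 - 28) + (2439 - 1*(-44)) = 40 + (2439 + 44) = 40 + 2483 = 2523)
b = 1281 (b = (10*(-8))*1 + 1361 = -80*1 + 1361 = -80 + 1361 = 1281)
sqrt(C + b) = sqrt(2523 + 1281) = sqrt(3804) = 2*sqrt(951)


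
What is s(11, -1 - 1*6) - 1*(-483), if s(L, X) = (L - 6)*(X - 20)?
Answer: 348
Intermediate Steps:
s(L, X) = (-20 + X)*(-6 + L) (s(L, X) = (-6 + L)*(-20 + X) = (-20 + X)*(-6 + L))
s(11, -1 - 1*6) - 1*(-483) = (120 - 20*11 - 6*(-1 - 1*6) + 11*(-1 - 1*6)) - 1*(-483) = (120 - 220 - 6*(-1 - 6) + 11*(-1 - 6)) + 483 = (120 - 220 - 6*(-7) + 11*(-7)) + 483 = (120 - 220 + 42 - 77) + 483 = -135 + 483 = 348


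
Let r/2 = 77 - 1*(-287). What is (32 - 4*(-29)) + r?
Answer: 876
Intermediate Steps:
r = 728 (r = 2*(77 - 1*(-287)) = 2*(77 + 287) = 2*364 = 728)
(32 - 4*(-29)) + r = (32 - 4*(-29)) + 728 = (32 + 116) + 728 = 148 + 728 = 876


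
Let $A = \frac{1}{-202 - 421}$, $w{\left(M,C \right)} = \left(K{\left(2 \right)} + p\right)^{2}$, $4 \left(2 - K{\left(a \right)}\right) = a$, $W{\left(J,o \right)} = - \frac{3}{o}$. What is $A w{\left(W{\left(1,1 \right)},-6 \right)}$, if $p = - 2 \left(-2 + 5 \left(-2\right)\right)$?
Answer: $- \frac{2601}{2492} \approx -1.0437$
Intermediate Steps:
$K{\left(a \right)} = 2 - \frac{a}{4}$
$p = 24$ ($p = - 2 \left(-2 - 10\right) = \left(-2\right) \left(-12\right) = 24$)
$w{\left(M,C \right)} = \frac{2601}{4}$ ($w{\left(M,C \right)} = \left(\left(2 - \frac{1}{2}\right) + 24\right)^{2} = \left(\frac{3}{2} + 24\right)^{2} = \left(\frac{51}{2}\right)^{2} = \frac{2601}{4}$)
$A = - \frac{1}{623}$ ($A = \frac{1}{-623} = - \frac{1}{623} \approx -0.0016051$)
$A w{\left(W{\left(1,1 \right)},-6 \right)} = \left(- \frac{1}{623}\right) \frac{2601}{4} = - \frac{2601}{2492}$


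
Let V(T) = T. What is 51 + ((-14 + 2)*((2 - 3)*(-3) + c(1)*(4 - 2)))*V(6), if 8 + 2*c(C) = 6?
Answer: -21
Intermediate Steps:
c(C) = -1 (c(C) = -4 + (½)*6 = -4 + 3 = -1)
51 + ((-14 + 2)*((2 - 3)*(-3) + c(1)*(4 - 2)))*V(6) = 51 + ((-14 + 2)*((2 - 3)*(-3) - (4 - 2)))*6 = 51 - 12*(-1*(-3) - 1*2)*6 = 51 - 12*(3 - 2)*6 = 51 - 12*1*6 = 51 - 12*6 = 51 - 72 = -21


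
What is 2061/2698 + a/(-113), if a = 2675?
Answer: -6984257/304874 ≈ -22.909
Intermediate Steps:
2061/2698 + a/(-113) = 2061/2698 + 2675/(-113) = 2061*(1/2698) + 2675*(-1/113) = 2061/2698 - 2675/113 = -6984257/304874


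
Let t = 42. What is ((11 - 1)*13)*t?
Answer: 5460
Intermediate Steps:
((11 - 1)*13)*t = ((11 - 1)*13)*42 = (10*13)*42 = 130*42 = 5460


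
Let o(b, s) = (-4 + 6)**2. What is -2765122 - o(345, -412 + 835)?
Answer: -2765126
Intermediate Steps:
o(b, s) = 4 (o(b, s) = 2**2 = 4)
-2765122 - o(345, -412 + 835) = -2765122 - 1*4 = -2765122 - 4 = -2765126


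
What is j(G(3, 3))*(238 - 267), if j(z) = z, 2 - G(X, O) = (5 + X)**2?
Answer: 1798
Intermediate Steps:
G(X, O) = 2 - (5 + X)**2
j(G(3, 3))*(238 - 267) = (2 - (5 + 3)**2)*(238 - 267) = (2 - 1*8**2)*(-29) = (2 - 1*64)*(-29) = (2 - 64)*(-29) = -62*(-29) = 1798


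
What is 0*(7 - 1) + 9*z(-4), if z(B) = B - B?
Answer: 0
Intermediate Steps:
z(B) = 0
0*(7 - 1) + 9*z(-4) = 0*(7 - 1) + 9*0 = 0*6 + 0 = 0 + 0 = 0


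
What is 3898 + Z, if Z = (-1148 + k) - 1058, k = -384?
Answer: 1308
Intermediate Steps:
Z = -2590 (Z = (-1148 - 384) - 1058 = -1532 - 1058 = -2590)
3898 + Z = 3898 - 2590 = 1308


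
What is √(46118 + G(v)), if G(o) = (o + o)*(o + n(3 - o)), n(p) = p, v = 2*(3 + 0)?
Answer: √46154 ≈ 214.83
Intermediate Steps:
v = 6 (v = 2*3 = 6)
G(o) = 6*o (G(o) = (o + o)*(o + (3 - o)) = (2*o)*3 = 6*o)
√(46118 + G(v)) = √(46118 + 6*6) = √(46118 + 36) = √46154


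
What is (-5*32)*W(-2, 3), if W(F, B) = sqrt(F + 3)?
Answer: -160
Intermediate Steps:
W(F, B) = sqrt(3 + F)
(-5*32)*W(-2, 3) = (-5*32)*sqrt(3 - 2) = -160*sqrt(1) = -160*1 = -160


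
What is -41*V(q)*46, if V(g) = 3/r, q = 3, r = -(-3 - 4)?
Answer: -5658/7 ≈ -808.29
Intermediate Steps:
r = 7 (r = -1*(-7) = 7)
V(g) = 3/7
-41*V(q)*46 = -41*3/7*46 = -123/7*46 = -5658/7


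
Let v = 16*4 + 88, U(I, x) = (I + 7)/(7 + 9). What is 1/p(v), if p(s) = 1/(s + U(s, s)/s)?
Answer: 369823/2432 ≈ 152.07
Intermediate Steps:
U(I, x) = 7/16 + I/16 (U(I, x) = (7 + I)/16 = (7 + I)*(1/16) = 7/16 + I/16)
v = 152 (v = 64 + 88 = 152)
p(s) = 1/(s + (7/16 + s/16)/s)
1/p(v) = 1/(16*152/(7 + 152 + 16*152²)) = 1/(16*152/(7 + 152 + 16*23104)) = 1/(16*152/(7 + 152 + 369664)) = 1/(16*152/369823) = 1/(16*152*(1/369823)) = 1/(2432/369823) = 369823/2432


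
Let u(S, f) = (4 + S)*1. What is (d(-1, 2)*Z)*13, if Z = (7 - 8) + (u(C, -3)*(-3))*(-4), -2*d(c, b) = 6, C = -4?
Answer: 39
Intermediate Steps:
d(c, b) = -3 (d(c, b) = -1/2*6 = -3)
u(S, f) = 4 + S
Z = -1 (Z = (7 - 8) + ((4 - 4)*(-3))*(-4) = -1 + (0*(-3))*(-4) = -1 + 0*(-4) = -1 + 0 = -1)
(d(-1, 2)*Z)*13 = -3*(-1)*13 = 3*13 = 39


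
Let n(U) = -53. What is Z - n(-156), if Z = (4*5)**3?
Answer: 8053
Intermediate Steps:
Z = 8000 (Z = 20**3 = 8000)
Z - n(-156) = 8000 - 1*(-53) = 8000 + 53 = 8053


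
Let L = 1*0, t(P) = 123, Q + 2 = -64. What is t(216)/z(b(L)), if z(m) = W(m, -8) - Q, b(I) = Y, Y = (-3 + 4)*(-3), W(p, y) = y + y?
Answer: 123/50 ≈ 2.4600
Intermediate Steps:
W(p, y) = 2*y
Y = -3 (Y = 1*(-3) = -3)
Q = -66 (Q = -2 - 64 = -66)
L = 0
b(I) = -3
z(m) = 50 (z(m) = 2*(-8) - 1*(-66) = -16 + 66 = 50)
t(216)/z(b(L)) = 123/50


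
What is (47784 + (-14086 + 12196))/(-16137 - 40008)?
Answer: -15298/18715 ≈ -0.81742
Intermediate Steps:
(47784 + (-14086 + 12196))/(-16137 - 40008) = (47784 - 1890)/(-56145) = 45894*(-1/56145) = -15298/18715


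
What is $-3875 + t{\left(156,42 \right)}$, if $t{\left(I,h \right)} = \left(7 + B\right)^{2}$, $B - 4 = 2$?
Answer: $-3706$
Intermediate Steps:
$B = 6$ ($B = 4 + 2 = 6$)
$t{\left(I,h \right)} = 169$ ($t{\left(I,h \right)} = \left(7 + 6\right)^{2} = 13^{2} = 169$)
$-3875 + t{\left(156,42 \right)} = -3875 + 169 = -3706$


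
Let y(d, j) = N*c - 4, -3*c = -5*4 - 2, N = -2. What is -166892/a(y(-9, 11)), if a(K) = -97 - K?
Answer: 500676/235 ≈ 2130.5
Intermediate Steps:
c = 22/3 (c = -(-5*4 - 2)/3 = -(-20 - 2)/3 = -⅓*(-22) = 22/3 ≈ 7.3333)
y(d, j) = -56/3 (y(d, j) = -2*22/3 - 4 = -44/3 - 4 = -56/3)
-166892/a(y(-9, 11)) = -166892/(-97 - 1*(-56/3)) = -166892/(-97 + 56/3) = -166892/(-235/3) = -166892*(-3/235) = 500676/235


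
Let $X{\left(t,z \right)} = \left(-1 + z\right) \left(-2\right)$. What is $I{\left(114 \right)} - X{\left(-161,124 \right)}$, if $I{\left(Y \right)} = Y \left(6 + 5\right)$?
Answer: $1500$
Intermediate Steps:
$X{\left(t,z \right)} = 2 - 2 z$
$I{\left(Y \right)} = 11 Y$ ($I{\left(Y \right)} = Y 11 = 11 Y$)
$I{\left(114 \right)} - X{\left(-161,124 \right)} = 11 \cdot 114 - \left(2 - 248\right) = 1254 - \left(2 - 248\right) = 1254 - -246 = 1254 + 246 = 1500$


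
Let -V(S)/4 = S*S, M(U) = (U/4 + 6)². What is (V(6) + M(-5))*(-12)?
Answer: 5829/4 ≈ 1457.3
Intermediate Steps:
M(U) = (6 + U/4)² (M(U) = (U*(¼) + 6)² = (U/4 + 6)² = (6 + U/4)²)
V(S) = -4*S² (V(S) = -4*S*S = -4*S²)
(V(6) + M(-5))*(-12) = (-4*6² + (24 - 5)²/16)*(-12) = (-4*36 + (1/16)*19²)*(-12) = (-144 + (1/16)*361)*(-12) = (-144 + 361/16)*(-12) = -1943/16*(-12) = 5829/4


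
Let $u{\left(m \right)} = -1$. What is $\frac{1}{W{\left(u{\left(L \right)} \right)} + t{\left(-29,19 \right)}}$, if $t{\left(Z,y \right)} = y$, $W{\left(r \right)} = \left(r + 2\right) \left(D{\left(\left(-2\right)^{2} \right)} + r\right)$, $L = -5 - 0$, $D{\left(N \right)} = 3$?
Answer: $\frac{1}{21} \approx 0.047619$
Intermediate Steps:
$L = -5$ ($L = -5 + 0 = -5$)
$W{\left(r \right)} = \left(2 + r\right) \left(3 + r\right)$ ($W{\left(r \right)} = \left(r + 2\right) \left(3 + r\right) = \left(2 + r\right) \left(3 + r\right)$)
$\frac{1}{W{\left(u{\left(L \right)} \right)} + t{\left(-29,19 \right)}} = \frac{1}{\left(6 + \left(-1\right)^{2} + 5 \left(-1\right)\right) + 19} = \frac{1}{\left(6 + 1 - 5\right) + 19} = \frac{1}{2 + 19} = \frac{1}{21}$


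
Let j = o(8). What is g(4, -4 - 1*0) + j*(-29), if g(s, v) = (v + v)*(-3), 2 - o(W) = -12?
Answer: -382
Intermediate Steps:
o(W) = 14 (o(W) = 2 - 1*(-12) = 2 + 12 = 14)
j = 14
g(s, v) = -6*v (g(s, v) = (2*v)*(-3) = -6*v)
g(4, -4 - 1*0) + j*(-29) = -6*(-4 - 1*0) + 14*(-29) = -6*(-4 + 0) - 406 = -6*(-4) - 406 = 24 - 406 = -382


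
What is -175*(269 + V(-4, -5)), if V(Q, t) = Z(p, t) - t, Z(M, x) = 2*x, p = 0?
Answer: -46200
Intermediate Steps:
V(Q, t) = t (V(Q, t) = 2*t - t = t)
-175*(269 + V(-4, -5)) = -175*(269 - 5) = -175*264 = -46200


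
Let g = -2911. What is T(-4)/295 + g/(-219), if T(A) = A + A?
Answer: 856993/64605 ≈ 13.265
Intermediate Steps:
T(A) = 2*A
T(-4)/295 + g/(-219) = (2*(-4))/295 - 2911/(-219) = -8*1/295 - 2911*(-1/219) = -8/295 + 2911/219 = 856993/64605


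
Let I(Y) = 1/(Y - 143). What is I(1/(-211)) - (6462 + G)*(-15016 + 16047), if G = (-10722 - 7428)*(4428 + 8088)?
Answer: 7066776902863361/30174 ≈ 2.3420e+11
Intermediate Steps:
G = -227165400 (G = -18150*12516 = -227165400)
I(Y) = 1/(-143 + Y)
I(1/(-211)) - (6462 + G)*(-15016 + 16047) = 1/(-143 + 1/(-211)) - (6462 - 227165400)*(-15016 + 16047) = 1/(-143 - 1/211) - (-227158938)*1031 = 1/(-30174/211) - 1*(-234200865078) = -211/30174 + 234200865078 = 7066776902863361/30174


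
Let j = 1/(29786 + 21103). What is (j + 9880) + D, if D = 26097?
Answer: 1830833554/50889 ≈ 35977.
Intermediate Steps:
j = 1/50889 ≈ 1.9651e-5
(j + 9880) + D = (1/50889 + 9880) + 26097 = 502783321/50889 + 26097 = 1830833554/50889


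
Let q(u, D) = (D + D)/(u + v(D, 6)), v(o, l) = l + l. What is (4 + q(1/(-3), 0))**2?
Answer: 16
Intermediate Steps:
v(o, l) = 2*l
q(u, D) = 2*D/(12 + u) (q(u, D) = (D + D)/(u + 2*6) = (2*D)/(u + 12) = (2*D)/(12 + u) = 2*D/(12 + u))
(4 + q(1/(-3), 0))**2 = (4 + 2*0/(12 + 1/(-3)))**2 = (4 + 2*0/(12 - 1/3))**2 = (4 + 2*0/(35/3))**2 = (4 + 2*0*(3/35))**2 = (4 + 0)**2 = 4**2 = 16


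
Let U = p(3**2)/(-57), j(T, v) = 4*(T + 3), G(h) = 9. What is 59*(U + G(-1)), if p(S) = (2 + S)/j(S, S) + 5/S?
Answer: 4351781/8208 ≈ 530.19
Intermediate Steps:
j(T, v) = 12 + 4*T (j(T, v) = 4*(3 + T) = 12 + 4*T)
p(S) = 5/S + (2 + S)/(12 + 4*S) (p(S) = (2 + S)/(12 + 4*S) + 5/S = 5/S + (2 + S)/(12 + 4*S))
U = -113/8208 (U = ((60 + (3**2)**2 + 22*3**2)/(4*(3**2)*(3 + 3**2)))/(-57) = ((1/4)*(60 + 9**2 + 22*9)/(9*(3 + 9)))*(-1/57) = ((1/4)*(1/9)*(60 + 81 + 198)/12)*(-1/57) = ((1/4)*(1/9)*(1/12)*339)*(-1/57) = (113/144)*(-1/57) = -113/8208 ≈ -0.013767)
59*(U + G(-1)) = 59*(-113/8208 + 9) = 59*(73759/8208) = 4351781/8208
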